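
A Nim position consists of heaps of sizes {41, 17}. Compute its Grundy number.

Nim-sum: 41 ⊕ 17 = 56.

56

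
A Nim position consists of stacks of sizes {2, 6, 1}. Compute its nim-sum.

Nim-sum: 2 XOR 6 XOR 1 = 5.

5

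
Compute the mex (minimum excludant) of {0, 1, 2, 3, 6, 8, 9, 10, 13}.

The values 0, 1, 2, 3 are all present; 4 is the first non-negative integer missing from the set.

4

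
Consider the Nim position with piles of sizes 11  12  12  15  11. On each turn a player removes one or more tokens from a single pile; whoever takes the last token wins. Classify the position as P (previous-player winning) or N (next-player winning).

N-position

Nim-sum: 11 XOR 12 XOR 12 XOR 15 XOR 11 = 15.
The nim-sum is 15 ≠ 0, so this is an N-position: the player to move can win.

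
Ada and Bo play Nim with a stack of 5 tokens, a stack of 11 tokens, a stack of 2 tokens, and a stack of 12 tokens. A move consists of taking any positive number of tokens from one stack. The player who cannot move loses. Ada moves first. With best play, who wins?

Bo wins

Compute the nim-sum pairwise:
5 ⊕ 11 = 14
14 ⊕ 2 = 12
12 ⊕ 12 = 0
The nim-sum is 0, so this is a P-position: the player to move is in a losing position under optimal play; Ada is about to move from it and so loses — Bo wins.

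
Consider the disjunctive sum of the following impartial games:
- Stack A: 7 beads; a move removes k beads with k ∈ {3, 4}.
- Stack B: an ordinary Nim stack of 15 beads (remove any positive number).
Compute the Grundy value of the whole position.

15

Build the Grundy sequence for stack A with g(k) = mex{g(k−s) : s ∈ {3, 4}, s ≤ k}:
k:     0  1  2  3  4  5  6  7
g(k):  0  0  0  1  1  1  2  0
So g(7) = 0.
Stack B is a plain Nim stack of size 15, so its Grundy value is 15.
The value of a disjunctive sum is the nim-sum of the parts.
Combined value = 0 ⊕ 15 = 15.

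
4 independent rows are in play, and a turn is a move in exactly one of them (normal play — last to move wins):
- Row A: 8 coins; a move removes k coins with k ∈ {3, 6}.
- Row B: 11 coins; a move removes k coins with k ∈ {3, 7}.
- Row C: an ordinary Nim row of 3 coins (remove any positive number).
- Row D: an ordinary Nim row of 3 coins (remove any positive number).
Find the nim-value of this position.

Build the Grundy sequence for row A with g(k) = mex{g(k−s) : s ∈ {3, 6}, s ≤ k}:
k:     0  1  2  3  4  5  6  7  8
g(k):  0  0  0  1  1  1  2  2  2
So g(8) = 2.
For row B, compute g(0), g(1), … with moves {3, 7}:
k:     0  1  2  3  4  5  6  7  8  9 10 11
g(k):  0  0  0  1  1  1  0  2  2  1  0  0
So g(11) = 0.
Row C is a plain Nim row of size 3, so its Grundy value is 3.
Row D is a plain Nim row of size 3, so its Grundy value is 3.
By the Sprague-Grundy theorem, the Grundy value of a sum of independent games is the XOR of the component values.
Combined value = 2 XOR 0 XOR 3 XOR 3 = 2.

2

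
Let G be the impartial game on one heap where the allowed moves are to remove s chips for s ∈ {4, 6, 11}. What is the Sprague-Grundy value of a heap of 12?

3

Grundy values for subtraction set {4, 6, 11}:
k:     0  1  2  3  4  5  6  7  8  9 10 11 12
g(k):  0  0  0  0  1  1  1  1  2  2  0  2  3
So g(12) = 3.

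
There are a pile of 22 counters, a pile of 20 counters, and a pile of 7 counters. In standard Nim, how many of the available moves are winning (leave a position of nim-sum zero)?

Nim-sum: 22 XOR 20 XOR 7 = 5.
The overall nim-sum is X = 5. A pile of size p has a winning move iff p XOR X < p (reduce it to p XOR X).
  22: 22 XOR 5 = 19 < 22 — winning move (to 19).
  20: 20 XOR 5 = 17 < 20 — winning move (to 17).
  7: 7 XOR 5 = 2 < 7 — winning move (to 2).
That gives 3 winning moves.

3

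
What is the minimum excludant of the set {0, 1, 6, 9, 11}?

2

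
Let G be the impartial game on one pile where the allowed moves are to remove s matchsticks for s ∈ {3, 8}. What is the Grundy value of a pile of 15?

Compute g(0), g(1), … for moves {3, 8}:
k:     0  1  2  3  4  5  6  7  8  9 10 11 12 13 14 15
g(k):  0  0  0  1  1  1  0  0  2  1  1  0  0  0  1  1
So g(15) = 1.

1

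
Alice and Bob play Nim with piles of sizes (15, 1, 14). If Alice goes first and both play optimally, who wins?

Bob wins

Nim-sum: 15 XOR 1 XOR 14 = 0.
The nim-sum is 0, so this is a P-position: the player to move is in a losing position under optimal play; Alice is about to move from it and so loses — Bob wins.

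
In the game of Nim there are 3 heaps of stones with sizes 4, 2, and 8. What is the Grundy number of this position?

In binary:
  0100  (4)
  0010  (2)
  1000  (8)
  ----
  1110  (14)

14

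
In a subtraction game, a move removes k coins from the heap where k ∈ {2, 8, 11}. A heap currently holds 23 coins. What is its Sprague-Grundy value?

0

Grundy values for subtraction set {2, 8, 11}:
k:     0  1  2  3  4  5  6  7  8  9 10 11 12 13 14 15 16 17 18 19 20 21 22 23
g(k):  0  0  1  1  0  0  1  1  2  2  0  3  1  2  0  3  1  0  2  1  0  3  1  0
So g(23) = 0.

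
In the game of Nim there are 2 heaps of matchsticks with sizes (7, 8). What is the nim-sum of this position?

Compute the nim-sum pairwise:
7 ^ 8 = 15

15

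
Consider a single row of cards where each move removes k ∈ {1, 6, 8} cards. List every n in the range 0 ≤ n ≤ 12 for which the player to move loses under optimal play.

0, 2, 4, 7, 9, 11

Compute g(0), g(1), … for moves {1, 6, 8}:
k:     0  1  2  3  4  5  6  7  8  9 10 11 12
g(k):  0  1  0  1  0  1  2  0  1  0  1  0  1
The P-positions (g = 0) in 0..12 are 0, 2, 4, 7, 9, 11.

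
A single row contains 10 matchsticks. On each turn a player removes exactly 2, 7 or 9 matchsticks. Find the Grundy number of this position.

Build the Grundy sequence with g(k) = mex{g(k−s) : s ∈ {2, 7, 9}, s ≤ k}:
g(0) = mex{} = 0
g(1) = mex{} = 0
g(2) = mex{0} = 1
g(3) = mex{0} = 1
g(4) = mex{1} = 0
g(5) = mex{1} = 0
g(6) = mex{0} = 1
g(7) = mex{0} = 1
g(8) = mex{0,1} = 2
g(9) = mex{0,1} = 2
g(10) = mex{0,1,2} = 3
So g(10) = 3.

3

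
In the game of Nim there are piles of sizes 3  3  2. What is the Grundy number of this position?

2

Nim-sum: 3 ^ 3 ^ 2 = 2.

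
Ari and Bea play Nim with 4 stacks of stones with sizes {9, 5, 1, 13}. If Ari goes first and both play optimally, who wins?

Bea wins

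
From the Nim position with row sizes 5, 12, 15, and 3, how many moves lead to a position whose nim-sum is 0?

Nim-sum: 5 ⊕ 12 ⊕ 15 ⊕ 3 = 5.
The overall nim-sum is X = 5. A row of size p has a winning move iff p XOR X < p (reduce it to p XOR X).
  5: 5 XOR 5 = 0 < 5 — winning move (to 0).
  12: 12 XOR 5 = 9 < 12 — winning move (to 9).
  15: 15 XOR 5 = 10 < 15 — winning move (to 10).
  3: 3 XOR 5 = 6 ≥ 3 — no move.
That gives 3 winning moves.

3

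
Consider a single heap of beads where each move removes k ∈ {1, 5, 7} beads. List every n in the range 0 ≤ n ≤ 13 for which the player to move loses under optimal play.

0, 2, 4, 6, 8, 10, 12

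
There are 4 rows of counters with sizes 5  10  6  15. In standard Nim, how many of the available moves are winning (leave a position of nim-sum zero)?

3

Nim-sum: 5 ^ 10 ^ 6 ^ 15 = 6.
The overall nim-sum is X = 6. A row of size p has a winning move iff p XOR X < p (reduce it to p XOR X).
  5: 5 XOR 6 = 3 < 5 — winning move (to 3).
  10: 10 XOR 6 = 12 ≥ 10 — no move.
  6: 6 XOR 6 = 0 < 6 — winning move (to 0).
  15: 15 XOR 6 = 9 < 15 — winning move (to 9).
That gives 3 winning moves.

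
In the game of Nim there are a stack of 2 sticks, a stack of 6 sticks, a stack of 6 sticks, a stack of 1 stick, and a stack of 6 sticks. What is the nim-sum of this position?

Compute the nim-sum pairwise:
2 ^ 6 = 4
4 ^ 6 = 2
2 ^ 1 = 3
3 ^ 6 = 5

5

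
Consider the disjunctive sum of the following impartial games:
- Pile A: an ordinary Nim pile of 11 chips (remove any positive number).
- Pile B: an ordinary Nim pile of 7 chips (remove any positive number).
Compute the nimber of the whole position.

12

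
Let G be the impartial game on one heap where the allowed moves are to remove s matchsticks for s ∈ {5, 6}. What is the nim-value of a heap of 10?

2

Compute g(0), g(1), … for moves {5, 6}:
k:     0  1  2  3  4  5  6  7  8  9 10
g(k):  0  0  0  0  0  1  1  1  1  1  2
So g(10) = 2.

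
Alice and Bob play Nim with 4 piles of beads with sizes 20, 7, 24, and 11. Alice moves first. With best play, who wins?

Bob wins

Bitwise XOR of the heap sizes:
  10100  (20)
  00111  (7)
  11000  (24)
  01011  (11)
  -----
  00000  (0)
The nim-sum is 0, so this is a P-position: the player to move is in a losing position under optimal play; Alice is about to move from it and so loses — Bob wins.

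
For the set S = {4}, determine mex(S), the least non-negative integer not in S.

0

0 is not in the set, so the mex is 0.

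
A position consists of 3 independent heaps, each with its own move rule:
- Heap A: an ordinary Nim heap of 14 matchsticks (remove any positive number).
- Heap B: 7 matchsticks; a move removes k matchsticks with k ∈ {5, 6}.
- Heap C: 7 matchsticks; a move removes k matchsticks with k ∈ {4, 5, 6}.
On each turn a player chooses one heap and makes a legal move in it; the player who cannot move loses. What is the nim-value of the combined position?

14

Heap A is a plain Nim heap of size 14, so its Grundy value is 14.
Grundy values for heap B (subtraction set {5, 6}):
k:     0  1  2  3  4  5  6  7
g(k):  0  0  0  0  0  1  1  1
So g(7) = 1.
For heap C, compute g(0), g(1), … with moves {4, 5, 6}:
k:     0  1  2  3  4  5  6  7
g(k):  0  0  0  0  1  1  1  1
So g(7) = 1.
The value of a disjunctive sum is the nim-sum of the parts.
Combined value = 14 XOR 1 XOR 1 = 14.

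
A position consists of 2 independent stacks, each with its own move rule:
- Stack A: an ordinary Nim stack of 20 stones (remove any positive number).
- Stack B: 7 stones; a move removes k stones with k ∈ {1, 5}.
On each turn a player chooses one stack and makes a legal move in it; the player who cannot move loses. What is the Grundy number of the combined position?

21

Stack A is a plain Nim stack of size 20, so its Grundy value is 20.
Grundy values for stack B (subtraction set {1, 5}):
k:     0  1  2  3  4  5  6  7
g(k):  0  1  0  1  0  1  0  1
So g(7) = 1.
The value of a disjunctive sum is the nim-sum of the parts.
Combined value = 20 XOR 1 = 21.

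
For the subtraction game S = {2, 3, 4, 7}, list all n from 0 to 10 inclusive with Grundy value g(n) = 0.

0, 1, 6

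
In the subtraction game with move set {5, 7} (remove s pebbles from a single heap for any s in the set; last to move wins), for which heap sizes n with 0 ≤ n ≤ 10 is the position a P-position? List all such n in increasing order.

0, 1, 2, 3, 4

Grundy values for subtraction set {5, 7}:
k:     0  1  2  3  4  5  6  7  8  9 10
g(k):  0  0  0  0  0  1  1  1  1  1  2
The P-positions (g = 0) in 0..10 are 0, 1, 2, 3, 4.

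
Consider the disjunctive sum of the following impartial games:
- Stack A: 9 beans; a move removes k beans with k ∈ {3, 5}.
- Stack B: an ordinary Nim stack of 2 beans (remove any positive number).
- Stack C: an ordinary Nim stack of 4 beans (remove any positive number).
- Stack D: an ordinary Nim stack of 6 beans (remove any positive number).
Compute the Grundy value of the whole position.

0

Grundy values for stack A (subtraction set {3, 5}):
g(0) = mex{} = 0
g(1) = mex{} = 0
g(2) = mex{} = 0
g(3) = mex{0} = 1
g(4) = mex{0} = 1
g(5) = mex{0} = 1
g(6) = mex{0,1} = 2
g(7) = mex{0,1} = 2
g(8) = mex{1} = 0
g(9) = mex{1,2} = 0
So g(9) = 0.
Stack B is a plain Nim stack of size 2, so its Grundy value is 2.
Stack C is a plain Nim stack of size 4, so its Grundy value is 4.
Stack D is a plain Nim stack of size 6, so its Grundy value is 6.
The value of a disjunctive sum is the nim-sum of the parts.
Combined value = 0 ⊕ 2 ⊕ 4 ⊕ 6 = 0.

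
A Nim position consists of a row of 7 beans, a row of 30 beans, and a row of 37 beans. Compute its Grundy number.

Compute the nim-sum pairwise:
7 ^ 30 = 25
25 ^ 37 = 60

60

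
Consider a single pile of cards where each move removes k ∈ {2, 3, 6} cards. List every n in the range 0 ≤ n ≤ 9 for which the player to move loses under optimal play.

0, 1, 5, 9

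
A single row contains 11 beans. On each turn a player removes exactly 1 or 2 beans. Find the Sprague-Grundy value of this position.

2

Build the Grundy sequence with g(k) = mex{g(k−s) : s ∈ {1, 2}, s ≤ k}:
g(0) = mex{} = 0
g(1) = mex{0} = 1
g(2) = mex{0,1} = 2
g(3) = mex{1,2} = 0
g(4) = mex{0,2} = 1
g(5) = mex{0,1} = 2
g(6) = mex{1,2} = 0
g(7) = mex{0,2} = 1
g(8) = mex{0,1} = 2
g(9) = mex{1,2} = 0
g(10) = mex{0,2} = 1
g(11) = mex{0,1} = 2
So g(11) = 2.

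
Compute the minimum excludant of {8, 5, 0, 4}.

0 is in the set but 1 is not, so the mex is 1.

1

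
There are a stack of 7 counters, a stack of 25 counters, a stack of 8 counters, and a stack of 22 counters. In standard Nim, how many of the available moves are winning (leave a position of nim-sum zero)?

0

Nim-sum: 7 ^ 25 ^ 8 ^ 22 = 0.
The nim-sum is already 0, so every move leaves a nonzero nim-sum — there are no winning moves.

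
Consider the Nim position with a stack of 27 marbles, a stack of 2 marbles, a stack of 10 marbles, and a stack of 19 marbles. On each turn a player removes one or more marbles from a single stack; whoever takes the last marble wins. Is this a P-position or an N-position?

Compute the nim-sum pairwise:
27 ^ 2 = 25
25 ^ 10 = 19
19 ^ 19 = 0
The nim-sum is 0, so this is a P-position: the player to move is in a losing position under optimal play.

P-position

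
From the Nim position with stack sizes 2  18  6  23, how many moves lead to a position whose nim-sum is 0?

1

Nim-sum: 2 XOR 18 XOR 6 XOR 23 = 1.
The overall nim-sum is X = 1. A stack of size p has a winning move iff p XOR X < p (reduce it to p XOR X).
  2: 2 XOR 1 = 3 ≥ 2 — no move.
  18: 18 XOR 1 = 19 ≥ 18 — no move.
  6: 6 XOR 1 = 7 ≥ 6 — no move.
  23: 23 XOR 1 = 22 < 23 — winning move (to 22).
That gives 1 winning move.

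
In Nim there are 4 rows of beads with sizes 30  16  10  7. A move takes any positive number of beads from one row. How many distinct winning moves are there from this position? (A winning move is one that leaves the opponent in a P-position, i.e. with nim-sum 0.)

Compute the nim-sum pairwise:
30 ⊕ 16 = 14
14 ⊕ 10 = 4
4 ⊕ 7 = 3
The overall nim-sum is X = 3. A row of size p has a winning move iff p XOR X < p (reduce it to p XOR X).
  30: 30 XOR 3 = 29 < 30 — winning move (to 29).
  16: 16 XOR 3 = 19 ≥ 16 — no move.
  10: 10 XOR 3 = 9 < 10 — winning move (to 9).
  7: 7 XOR 3 = 4 < 7 — winning move (to 4).
That gives 3 winning moves.

3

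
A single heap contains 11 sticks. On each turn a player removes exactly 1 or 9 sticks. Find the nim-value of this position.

Grundy values for subtraction set {1, 9}:
k:     0  1  2  3  4  5  6  7  8  9 10 11
g(k):  0  1  0  1  0  1  0  1  0  1  0  1
So g(11) = 1.

1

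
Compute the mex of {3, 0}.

0 is in the set but 1 is not, so the mex is 1.

1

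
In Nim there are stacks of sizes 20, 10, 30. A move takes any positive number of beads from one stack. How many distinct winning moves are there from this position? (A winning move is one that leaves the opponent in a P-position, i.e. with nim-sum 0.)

Write each in binary and XOR column by column:
  10100  (20)
  01010  (10)
  11110  (30)
  -----
  00000  (0)
The nim-sum is already 0, so every move leaves a nonzero nim-sum — there are no winning moves.

0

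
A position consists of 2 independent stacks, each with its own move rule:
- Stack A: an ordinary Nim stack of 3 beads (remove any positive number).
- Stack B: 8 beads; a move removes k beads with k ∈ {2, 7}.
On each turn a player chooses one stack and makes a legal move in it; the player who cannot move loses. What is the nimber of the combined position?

1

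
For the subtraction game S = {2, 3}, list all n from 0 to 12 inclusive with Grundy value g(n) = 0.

0, 1, 5, 6, 10, 11

Build the Grundy sequence with g(k) = mex{g(k−s) : s ∈ {2, 3}, s ≤ k}:
k:     0  1  2  3  4  5  6  7  8  9 10 11 12
g(k):  0  0  1  1  2  0  0  1  1  2  0  0  1
The P-positions (g = 0) in 0..12 are 0, 1, 5, 6, 10, 11.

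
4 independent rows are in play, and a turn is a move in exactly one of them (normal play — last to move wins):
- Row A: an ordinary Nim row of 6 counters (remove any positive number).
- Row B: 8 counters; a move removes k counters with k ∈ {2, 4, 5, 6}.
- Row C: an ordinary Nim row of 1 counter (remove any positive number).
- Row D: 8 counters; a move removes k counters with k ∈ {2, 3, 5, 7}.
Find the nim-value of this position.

3

Row A is a plain Nim row of size 6, so its Grundy value is 6.
Grundy values for row B (subtraction set {2, 4, 5, 6}):
k:     0  1  2  3  4  5  6  7  8
g(k):  0  0  1  1  2  2  3  3  0
So g(8) = 0.
Row C is a plain Nim row of size 1, so its Grundy value is 1.
Grundy values for row D (subtraction set {2, 3, 5, 7}):
g(0) = mex{} = 0
g(1) = mex{} = 0
g(2) = mex{0} = 1
g(3) = mex{0} = 1
g(4) = mex{0,1} = 2
g(5) = mex{0,1} = 2
g(6) = mex{0,1,2} = 3
g(7) = mex{0,1,2} = 3
g(8) = mex{0,1,2,3} = 4
So g(8) = 4.
The value of a disjunctive sum is the nim-sum of the parts.
Combined value = 6 ⊕ 0 ⊕ 1 ⊕ 4 = 3.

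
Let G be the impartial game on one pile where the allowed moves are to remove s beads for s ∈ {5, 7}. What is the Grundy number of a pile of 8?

1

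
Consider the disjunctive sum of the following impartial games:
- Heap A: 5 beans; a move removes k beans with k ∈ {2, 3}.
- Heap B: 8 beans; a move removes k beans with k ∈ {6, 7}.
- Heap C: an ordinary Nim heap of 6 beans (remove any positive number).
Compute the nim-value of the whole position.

Build the Grundy sequence for heap A with g(k) = mex{g(k−s) : s ∈ {2, 3}, s ≤ k}:
g(0) = mex{} = 0
g(1) = mex{} = 0
g(2) = mex{0} = 1
g(3) = mex{0} = 1
g(4) = mex{0,1} = 2
g(5) = mex{1} = 0
So g(5) = 0.
Build the Grundy sequence for heap B with g(k) = mex{g(k−s) : s ∈ {6, 7}, s ≤ k}:
k:     0  1  2  3  4  5  6  7  8
g(k):  0  0  0  0  0  0  1  1  1
So g(8) = 1.
Heap C is a plain Nim heap of size 6, so its Grundy value is 6.
The value of a disjunctive sum is the nim-sum of the parts.
Combined value = 0 XOR 1 XOR 6 = 7.

7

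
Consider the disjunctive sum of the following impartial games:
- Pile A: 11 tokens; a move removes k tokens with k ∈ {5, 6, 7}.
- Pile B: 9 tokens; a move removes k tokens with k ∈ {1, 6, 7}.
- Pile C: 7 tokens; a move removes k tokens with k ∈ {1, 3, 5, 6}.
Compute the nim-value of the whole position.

2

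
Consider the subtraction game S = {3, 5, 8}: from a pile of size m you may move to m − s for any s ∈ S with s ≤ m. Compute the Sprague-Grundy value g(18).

2

Grundy values for subtraction set {3, 5, 8}:
k:     0  1  2  3  4  5  6  7  8  9 10 11 12 13 14 15 16 17 18
g(k):  0  0  0  1  1  1  2  2  2  3  3  0  0  0  1  1  1  2  2
So g(18) = 2.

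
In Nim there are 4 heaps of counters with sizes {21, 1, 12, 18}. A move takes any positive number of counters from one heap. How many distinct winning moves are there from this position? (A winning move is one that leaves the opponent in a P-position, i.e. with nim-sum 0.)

Compute the nim-sum pairwise:
21 ⊕ 1 = 20
20 ⊕ 12 = 24
24 ⊕ 18 = 10
The overall nim-sum is X = 10. A heap of size p has a winning move iff p XOR X < p (reduce it to p XOR X).
  21: 21 XOR 10 = 31 ≥ 21 — no move.
  1: 1 XOR 10 = 11 ≥ 1 — no move.
  12: 12 XOR 10 = 6 < 12 — winning move (to 6).
  18: 18 XOR 10 = 24 ≥ 18 — no move.
That gives 1 winning move.

1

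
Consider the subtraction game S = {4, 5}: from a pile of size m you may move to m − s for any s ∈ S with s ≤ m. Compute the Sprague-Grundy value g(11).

0

Grundy values for subtraction set {4, 5}:
k:     0  1  2  3  4  5  6  7  8  9 10 11
g(k):  0  0  0  0  1  1  1  1  2  0  0  0
So g(11) = 0.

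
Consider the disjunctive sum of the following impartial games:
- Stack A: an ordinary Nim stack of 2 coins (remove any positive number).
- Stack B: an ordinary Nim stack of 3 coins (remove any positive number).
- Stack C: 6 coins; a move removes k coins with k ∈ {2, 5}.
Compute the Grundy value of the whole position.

Stack A is a plain Nim stack of size 2, so its Grundy value is 2.
Stack B is a plain Nim stack of size 3, so its Grundy value is 3.
Grundy values for stack C (subtraction set {2, 5}):
k:     0  1  2  3  4  5  6
g(k):  0  0  1  1  0  2  1
So g(6) = 1.
By the Sprague-Grundy theorem, the Grundy value of a sum of independent games is the XOR of the component values.
Combined value = 2 ⊕ 3 ⊕ 1 = 0.

0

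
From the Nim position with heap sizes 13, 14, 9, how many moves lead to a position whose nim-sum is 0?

3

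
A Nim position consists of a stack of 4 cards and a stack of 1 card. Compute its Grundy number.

5

Compute the nim-sum pairwise:
4 ^ 1 = 5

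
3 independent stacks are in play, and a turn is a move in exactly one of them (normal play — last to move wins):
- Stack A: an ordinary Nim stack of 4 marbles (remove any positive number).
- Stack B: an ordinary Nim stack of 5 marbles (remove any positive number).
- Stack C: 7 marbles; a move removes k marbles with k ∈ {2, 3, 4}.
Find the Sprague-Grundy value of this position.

Stack A is a plain Nim stack of size 4, so its Grundy value is 4.
Stack B is a plain Nim stack of size 5, so its Grundy value is 5.
Grundy values for stack C (subtraction set {2, 3, 4}):
g(0) = mex{} = 0
g(1) = mex{} = 0
g(2) = mex{0} = 1
g(3) = mex{0} = 1
g(4) = mex{0,1} = 2
g(5) = mex{0,1} = 2
g(6) = mex{1,2} = 0
g(7) = mex{1,2} = 0
So g(7) = 0.
The value of a disjunctive sum is the nim-sum of the parts.
Combined value = 4 ⊕ 5 ⊕ 0 = 1.

1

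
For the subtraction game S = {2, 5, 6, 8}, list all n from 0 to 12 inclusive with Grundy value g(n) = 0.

0, 1, 4, 11

Grundy values for subtraction set {2, 5, 6, 8}:
k:     0  1  2  3  4  5  6  7  8  9 10 11 12
g(k):  0  0  1  1  0  2  1  3  2  2  3  0  2
The P-positions (g = 0) in 0..12 are 0, 1, 4, 11.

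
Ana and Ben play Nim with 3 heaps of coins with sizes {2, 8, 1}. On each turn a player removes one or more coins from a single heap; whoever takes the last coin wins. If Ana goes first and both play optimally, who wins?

Ana wins

Write each in binary and XOR column by column:
  0010  (2)
  1000  (8)
  0001  (1)
  ----
  1011  (11)
The nim-sum is 11 ≠ 0, so this is an N-position: the player to move can win; Ana has a winning move.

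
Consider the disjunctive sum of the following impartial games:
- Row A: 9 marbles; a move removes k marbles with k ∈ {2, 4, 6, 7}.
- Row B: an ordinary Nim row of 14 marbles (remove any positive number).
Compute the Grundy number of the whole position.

Build the Grundy sequence for row A with g(k) = mex{g(k−s) : s ∈ {2, 4, 6, 7}, s ≤ k}:
g(0) = mex{} = 0
g(1) = mex{} = 0
g(2) = mex{0} = 1
g(3) = mex{0} = 1
g(4) = mex{0,1} = 2
g(5) = mex{0,1} = 2
g(6) = mex{0,1,2} = 3
g(7) = mex{0,1,2} = 3
g(8) = mex{0,1,2,3} = 4
g(9) = mex{1,2,3} = 0
So g(9) = 0.
Row B is a plain Nim row of size 14, so its Grundy value is 14.
By the Sprague-Grundy theorem, the Grundy value of a sum of independent games is the XOR of the component values.
Combined value = 0 XOR 14 = 14.

14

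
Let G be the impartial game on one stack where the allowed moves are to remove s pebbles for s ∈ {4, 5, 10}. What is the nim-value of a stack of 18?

Build the Grundy sequence with g(k) = mex{g(k−s) : s ∈ {4, 5, 10}, s ≤ k}:
k:     0  1  2  3  4  5  6  7  8  9 10 11 12 13 14 15 16 17 18
g(k):  0  0  0  0  1  1  1  1  2  0  2  2  3  1  3  0  0  0  0
So g(18) = 0.

0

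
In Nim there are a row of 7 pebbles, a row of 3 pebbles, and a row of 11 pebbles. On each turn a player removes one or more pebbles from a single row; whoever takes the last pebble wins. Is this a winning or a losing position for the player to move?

Nim-sum: 7 ⊕ 3 ⊕ 11 = 15.
The nim-sum is 15 ≠ 0, so this is an N-position: the player to move can win.

Winning position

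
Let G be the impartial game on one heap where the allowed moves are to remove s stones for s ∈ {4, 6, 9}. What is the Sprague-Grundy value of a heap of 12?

Compute g(0), g(1), … for moves {4, 6, 9}:
k:     0  1  2  3  4  5  6  7  8  9 10 11 12
g(k):  0  0  0  0  1  1  1  1  2  2  2  2  3
So g(12) = 3.

3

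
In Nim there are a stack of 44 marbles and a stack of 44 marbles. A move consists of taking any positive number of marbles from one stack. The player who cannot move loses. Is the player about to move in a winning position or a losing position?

Losing position

In binary:
  101100  (44)
  101100  (44)
  ------
  000000  (0)
The nim-sum is 0, so this is a P-position: the player to move is in a losing position under optimal play.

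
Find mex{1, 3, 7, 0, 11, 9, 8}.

The values 0, 1 are all present; 2 is the first non-negative integer missing from the set.

2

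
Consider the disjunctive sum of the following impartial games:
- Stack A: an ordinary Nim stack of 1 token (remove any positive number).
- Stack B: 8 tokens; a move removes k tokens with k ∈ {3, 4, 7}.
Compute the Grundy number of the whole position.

Stack A is a plain Nim stack of size 1, so its Grundy value is 1.
Build the Grundy sequence for stack B with g(k) = mex{g(k−s) : s ∈ {3, 4, 7}, s ≤ k}:
k:     0  1  2  3  4  5  6  7  8
g(k):  0  0  0  1  1  1  2  2  2
So g(8) = 2.
By the Sprague-Grundy theorem, the Grundy value of a sum of independent games is the XOR of the component values.
Combined value = 1 XOR 2 = 3.

3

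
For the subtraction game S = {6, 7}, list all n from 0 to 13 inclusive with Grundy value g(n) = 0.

0, 1, 2, 3, 4, 5, 13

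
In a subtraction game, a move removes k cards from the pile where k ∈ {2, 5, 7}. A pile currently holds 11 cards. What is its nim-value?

3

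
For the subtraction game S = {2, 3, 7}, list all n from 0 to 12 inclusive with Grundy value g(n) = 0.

0, 1, 5, 6, 10, 11

Grundy values for subtraction set {2, 3, 7}:
g(0) = mex{} = 0
g(1) = mex{} = 0
g(2) = mex{0} = 1
g(3) = mex{0} = 1
g(4) = mex{0,1} = 2
g(5) = mex{1} = 0
g(6) = mex{1,2} = 0
g(7) = mex{0,2} = 1
g(8) = mex{0} = 1
g(9) = mex{0,1} = 2
g(10) = mex{1} = 0
g(11) = mex{1,2} = 0
g(12) = mex{0,2} = 1
The P-positions (g = 0) in 0..12 are 0, 1, 5, 6, 10, 11.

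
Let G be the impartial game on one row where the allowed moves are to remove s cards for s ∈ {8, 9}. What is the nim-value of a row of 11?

1

Build the Grundy sequence with g(k) = mex{g(k−s) : s ∈ {8, 9}, s ≤ k}:
g(0) = mex{} = 0
g(1) = mex{} = 0
g(2) = mex{} = 0
g(3) = mex{} = 0
g(4) = mex{} = 0
g(5) = mex{} = 0
g(6) = mex{} = 0
g(7) = mex{} = 0
g(8) = mex{0} = 1
g(9) = mex{0} = 1
g(10) = mex{0} = 1
g(11) = mex{0} = 1
So g(11) = 1.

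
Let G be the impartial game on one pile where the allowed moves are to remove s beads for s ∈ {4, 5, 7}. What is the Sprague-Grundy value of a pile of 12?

Grundy values for subtraction set {4, 5, 7}:
k:     0  1  2  3  4  5  6  7  8  9 10 11 12
g(k):  0  0  0  0  1  1  1  1  2  2  2  0  0
So g(12) = 0.

0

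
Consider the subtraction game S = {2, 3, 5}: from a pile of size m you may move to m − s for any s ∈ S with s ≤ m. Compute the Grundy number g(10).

1

Compute g(0), g(1), … for moves {2, 3, 5}:
g(0) = mex{} = 0
g(1) = mex{} = 0
g(2) = mex{0} = 1
g(3) = mex{0} = 1
g(4) = mex{0,1} = 2
g(5) = mex{0,1} = 2
g(6) = mex{0,1,2} = 3
g(7) = mex{1,2} = 0
g(8) = mex{1,2,3} = 0
g(9) = mex{0,2,3} = 1
g(10) = mex{0,2} = 1
So g(10) = 1.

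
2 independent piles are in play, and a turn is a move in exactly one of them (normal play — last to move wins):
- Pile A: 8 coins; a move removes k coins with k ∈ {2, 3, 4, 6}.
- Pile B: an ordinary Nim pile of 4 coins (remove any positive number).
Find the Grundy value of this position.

4

For pile A, compute g(0), g(1), … with moves {2, 3, 4, 6}:
k:     0  1  2  3  4  5  6  7  8
g(k):  0  0  1  1  2  2  3  3  0
So g(8) = 0.
Pile B is a plain Nim pile of size 4, so its Grundy value is 4.
The value of a disjunctive sum is the nim-sum of the parts.
Combined value = 0 ⊕ 4 = 4.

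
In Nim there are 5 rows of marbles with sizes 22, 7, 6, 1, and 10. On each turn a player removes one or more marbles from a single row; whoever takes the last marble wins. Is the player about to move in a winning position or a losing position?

In binary:
  10110  (22)
  00111  (7)
  00110  (6)
  00001  (1)
  01010  (10)
  -----
  11100  (28)
The nim-sum is 28 ≠ 0, so this is an N-position: the player to move can win.

Winning position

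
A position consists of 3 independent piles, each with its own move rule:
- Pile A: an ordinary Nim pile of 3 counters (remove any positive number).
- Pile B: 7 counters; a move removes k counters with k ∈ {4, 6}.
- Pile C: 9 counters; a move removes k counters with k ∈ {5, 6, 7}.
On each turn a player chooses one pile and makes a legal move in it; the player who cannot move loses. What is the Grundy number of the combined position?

3

Pile A is a plain Nim pile of size 3, so its Grundy value is 3.
For pile B, compute g(0), g(1), … with moves {4, 6}:
g(0) = mex{} = 0
g(1) = mex{} = 0
g(2) = mex{} = 0
g(3) = mex{} = 0
g(4) = mex{0} = 1
g(5) = mex{0} = 1
g(6) = mex{0} = 1
g(7) = mex{0} = 1
So g(7) = 1.
Build the Grundy sequence for pile C with g(k) = mex{g(k−s) : s ∈ {5, 6, 7}, s ≤ k}:
k:     0  1  2  3  4  5  6  7  8  9
g(k):  0  0  0  0  0  1  1  1  1  1
So g(9) = 1.
The value of a disjunctive sum is the nim-sum of the parts.
Combined value = 3 ⊕ 1 ⊕ 1 = 3.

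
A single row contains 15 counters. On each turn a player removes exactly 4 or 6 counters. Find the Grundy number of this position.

1

Grundy values for subtraction set {4, 6}:
k:     0  1  2  3  4  5  6  7  8  9 10 11 12 13 14 15
g(k):  0  0  0  0  1  1  1  1  2  2  0  0  0  0  1  1
So g(15) = 1.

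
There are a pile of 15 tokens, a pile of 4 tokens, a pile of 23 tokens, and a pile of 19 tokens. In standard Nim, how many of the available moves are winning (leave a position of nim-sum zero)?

Nim-sum: 15 XOR 4 XOR 23 XOR 19 = 15.
The overall nim-sum is X = 15. A pile of size p has a winning move iff p XOR X < p (reduce it to p XOR X).
  15: 15 XOR 15 = 0 < 15 — winning move (to 0).
  4: 4 XOR 15 = 11 ≥ 4 — no move.
  23: 23 XOR 15 = 24 ≥ 23 — no move.
  19: 19 XOR 15 = 28 ≥ 19 — no move.
That gives 1 winning move.

1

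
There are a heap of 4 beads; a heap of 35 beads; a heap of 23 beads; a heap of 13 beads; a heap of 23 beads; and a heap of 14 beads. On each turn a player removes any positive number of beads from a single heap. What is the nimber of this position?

Compute the nim-sum pairwise:
4 XOR 35 = 39
39 XOR 23 = 48
48 XOR 13 = 61
61 XOR 23 = 42
42 XOR 14 = 36

36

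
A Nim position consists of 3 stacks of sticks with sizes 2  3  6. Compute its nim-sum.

7

Nim-sum: 2 XOR 3 XOR 6 = 7.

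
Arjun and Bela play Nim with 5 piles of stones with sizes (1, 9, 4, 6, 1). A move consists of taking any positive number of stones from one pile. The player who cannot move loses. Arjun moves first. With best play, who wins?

Arjun wins

Compute the nim-sum pairwise:
1 ^ 9 = 8
8 ^ 4 = 12
12 ^ 6 = 10
10 ^ 1 = 11
The nim-sum is 11 ≠ 0, so this is an N-position: the player to move can win; Arjun has a winning move.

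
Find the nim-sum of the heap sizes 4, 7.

3

Write each in binary and XOR column by column:
  100  (4)
  111  (7)
  ---
  011  (3)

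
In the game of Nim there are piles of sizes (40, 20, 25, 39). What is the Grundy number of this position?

2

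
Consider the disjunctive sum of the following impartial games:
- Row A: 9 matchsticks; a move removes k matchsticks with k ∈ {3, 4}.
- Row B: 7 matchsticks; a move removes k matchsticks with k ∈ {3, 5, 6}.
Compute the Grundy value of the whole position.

Grundy values for row A (subtraction set {3, 4}):
g(0) = mex{} = 0
g(1) = mex{} = 0
g(2) = mex{} = 0
g(3) = mex{0} = 1
g(4) = mex{0} = 1
g(5) = mex{0} = 1
g(6) = mex{0,1} = 2
g(7) = mex{1} = 0
g(8) = mex{1} = 0
g(9) = mex{1,2} = 0
So g(9) = 0.
Build the Grundy sequence for row B with g(k) = mex{g(k−s) : s ∈ {3, 5, 6}, s ≤ k}:
g(0) = mex{} = 0
g(1) = mex{} = 0
g(2) = mex{} = 0
g(3) = mex{0} = 1
g(4) = mex{0} = 1
g(5) = mex{0} = 1
g(6) = mex{0,1} = 2
g(7) = mex{0,1} = 2
So g(7) = 2.
By the Sprague-Grundy theorem, the Grundy value of a sum of independent games is the XOR of the component values.
Combined value = 0 ⊕ 2 = 2.

2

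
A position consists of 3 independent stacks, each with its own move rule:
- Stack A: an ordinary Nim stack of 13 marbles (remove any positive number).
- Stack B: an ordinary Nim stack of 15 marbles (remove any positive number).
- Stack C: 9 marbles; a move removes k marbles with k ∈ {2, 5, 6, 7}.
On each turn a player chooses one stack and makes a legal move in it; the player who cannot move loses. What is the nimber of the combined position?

0

Stack A is a plain Nim stack of size 13, so its Grundy value is 13.
Stack B is a plain Nim stack of size 15, so its Grundy value is 15.
For stack C, compute g(0), g(1), … with moves {2, 5, 6, 7}:
k:     0  1  2  3  4  5  6  7  8  9
g(k):  0  0  1  1  0  2  1  3  2  2
So g(9) = 2.
By the Sprague-Grundy theorem, the Grundy value of a sum of independent games is the XOR of the component values.
Combined value = 13 ⊕ 15 ⊕ 2 = 0.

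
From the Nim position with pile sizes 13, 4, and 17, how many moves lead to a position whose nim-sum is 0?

In binary:
  01101  (13)
  00100  (4)
  10001  (17)
  -----
  11000  (24)
The overall nim-sum is X = 24. A pile of size p has a winning move iff p XOR X < p (reduce it to p XOR X).
  13: 13 XOR 24 = 21 ≥ 13 — no move.
  4: 4 XOR 24 = 28 ≥ 4 — no move.
  17: 17 XOR 24 = 9 < 17 — winning move (to 9).
That gives 1 winning move.

1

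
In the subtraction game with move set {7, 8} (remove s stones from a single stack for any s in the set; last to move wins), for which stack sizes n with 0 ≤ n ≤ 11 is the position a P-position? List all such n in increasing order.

0, 1, 2, 3, 4, 5, 6

Build the Grundy sequence with g(k) = mex{g(k−s) : s ∈ {7, 8}, s ≤ k}:
k:     0  1  2  3  4  5  6  7  8  9 10 11
g(k):  0  0  0  0  0  0  0  1  1  1  1  1
The P-positions (g = 0) in 0..11 are 0, 1, 2, 3, 4, 5, 6.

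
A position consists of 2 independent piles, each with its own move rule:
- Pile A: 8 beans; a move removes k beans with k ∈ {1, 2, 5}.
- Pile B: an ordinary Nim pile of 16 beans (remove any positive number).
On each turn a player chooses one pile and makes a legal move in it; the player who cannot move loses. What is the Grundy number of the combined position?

18

Build the Grundy sequence for pile A with g(k) = mex{g(k−s) : s ∈ {1, 2, 5}, s ≤ k}:
k:     0  1  2  3  4  5  6  7  8
g(k):  0  1  2  0  1  2  0  1  2
So g(8) = 2.
Pile B is a plain Nim pile of size 16, so its Grundy value is 16.
The value of a disjunctive sum is the nim-sum of the parts.
Combined value = 2 XOR 16 = 18.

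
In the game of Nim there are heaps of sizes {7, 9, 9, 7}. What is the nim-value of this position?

Nim-sum: 7 XOR 9 XOR 9 XOR 7 = 0.

0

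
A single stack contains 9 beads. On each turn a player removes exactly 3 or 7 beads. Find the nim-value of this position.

1

Grundy values for subtraction set {3, 7}:
k:     0  1  2  3  4  5  6  7  8  9
g(k):  0  0  0  1  1  1  0  2  2  1
So g(9) = 1.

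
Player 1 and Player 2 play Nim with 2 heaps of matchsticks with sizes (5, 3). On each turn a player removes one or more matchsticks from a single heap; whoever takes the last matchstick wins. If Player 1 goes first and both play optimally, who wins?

Compute the nim-sum pairwise:
5 ^ 3 = 6
The nim-sum is 6 ≠ 0, so this is an N-position: the player to move can win; Player 1 has a winning move.

Player 1 wins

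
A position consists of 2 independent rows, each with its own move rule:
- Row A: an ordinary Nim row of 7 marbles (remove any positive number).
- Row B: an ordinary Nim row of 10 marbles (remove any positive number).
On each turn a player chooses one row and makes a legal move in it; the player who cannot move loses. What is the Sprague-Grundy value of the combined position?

13

Row A is a plain Nim row of size 7, so its Grundy value is 7.
Row B is a plain Nim row of size 10, so its Grundy value is 10.
By the Sprague-Grundy theorem, the Grundy value of a sum of independent games is the XOR of the component values.
Combined value = 7 ⊕ 10 = 13.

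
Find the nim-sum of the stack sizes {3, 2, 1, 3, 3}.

Nim-sum: 3 ⊕ 2 ⊕ 1 ⊕ 3 ⊕ 3 = 0.

0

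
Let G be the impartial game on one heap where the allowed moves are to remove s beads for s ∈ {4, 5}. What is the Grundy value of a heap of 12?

0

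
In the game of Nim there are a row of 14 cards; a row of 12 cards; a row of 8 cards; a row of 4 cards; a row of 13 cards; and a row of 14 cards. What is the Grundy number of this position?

Compute the nim-sum pairwise:
14 ^ 12 = 2
2 ^ 8 = 10
10 ^ 4 = 14
14 ^ 13 = 3
3 ^ 14 = 13

13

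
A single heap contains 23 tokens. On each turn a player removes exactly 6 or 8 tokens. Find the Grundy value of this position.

Grundy values for subtraction set {6, 8}:
k:     0  1  2  3  4  5  6  7  8  9 10 11 12 13 14 15 16 17 18 19 20 21 22 23
g(k):  0  0  0  0  0  0  1  1  1  1  1  1  2  2  0  0  0  0  0  0  1  1  1  1
So g(23) = 1.

1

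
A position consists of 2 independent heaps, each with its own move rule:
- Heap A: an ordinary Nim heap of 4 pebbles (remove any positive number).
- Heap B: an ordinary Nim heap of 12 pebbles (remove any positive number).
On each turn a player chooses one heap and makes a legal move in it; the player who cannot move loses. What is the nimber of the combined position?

8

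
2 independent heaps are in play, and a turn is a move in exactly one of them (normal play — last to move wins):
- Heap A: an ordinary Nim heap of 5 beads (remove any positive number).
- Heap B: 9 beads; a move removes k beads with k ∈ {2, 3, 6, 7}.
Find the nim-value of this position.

5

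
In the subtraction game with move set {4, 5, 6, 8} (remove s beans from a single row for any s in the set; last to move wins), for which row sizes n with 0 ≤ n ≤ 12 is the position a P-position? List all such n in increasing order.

0, 1, 2, 3, 12

Compute g(0), g(1), … for moves {4, 5, 6, 8}:
g(0) = mex{} = 0
g(1) = mex{} = 0
g(2) = mex{} = 0
g(3) = mex{} = 0
g(4) = mex{0} = 1
g(5) = mex{0} = 1
g(6) = mex{0} = 1
g(7) = mex{0} = 1
g(8) = mex{0,1} = 2
g(9) = mex{0,1} = 2
g(10) = mex{0,1} = 2
g(11) = mex{0,1} = 2
g(12) = mex{1,2} = 0
The P-positions (g = 0) in 0..12 are 0, 1, 2, 3, 12.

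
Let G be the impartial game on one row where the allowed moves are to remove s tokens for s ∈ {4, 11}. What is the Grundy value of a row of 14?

Build the Grundy sequence with g(k) = mex{g(k−s) : s ∈ {4, 11}, s ≤ k}:
g(0) = mex{} = 0
g(1) = mex{} = 0
g(2) = mex{} = 0
g(3) = mex{} = 0
g(4) = mex{0} = 1
g(5) = mex{0} = 1
g(6) = mex{0} = 1
g(7) = mex{0} = 1
g(8) = mex{1} = 0
g(9) = mex{1} = 0
g(10) = mex{1} = 0
g(11) = mex{0,1} = 2
g(12) = mex{0} = 1
g(13) = mex{0} = 1
g(14) = mex{0} = 1
So g(14) = 1.

1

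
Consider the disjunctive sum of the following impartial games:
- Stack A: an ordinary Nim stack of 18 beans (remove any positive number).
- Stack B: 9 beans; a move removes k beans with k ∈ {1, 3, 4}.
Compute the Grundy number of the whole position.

18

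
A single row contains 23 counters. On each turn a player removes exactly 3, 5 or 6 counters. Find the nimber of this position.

1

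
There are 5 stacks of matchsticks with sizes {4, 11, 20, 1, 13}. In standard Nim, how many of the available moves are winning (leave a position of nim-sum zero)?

Nim-sum: 4 ^ 11 ^ 20 ^ 1 ^ 13 = 23.
The overall nim-sum is X = 23. A stack of size p has a winning move iff p XOR X < p (reduce it to p XOR X).
  4: 4 XOR 23 = 19 ≥ 4 — no move.
  11: 11 XOR 23 = 28 ≥ 11 — no move.
  20: 20 XOR 23 = 3 < 20 — winning move (to 3).
  1: 1 XOR 23 = 22 ≥ 1 — no move.
  13: 13 XOR 23 = 26 ≥ 13 — no move.
That gives 1 winning move.

1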